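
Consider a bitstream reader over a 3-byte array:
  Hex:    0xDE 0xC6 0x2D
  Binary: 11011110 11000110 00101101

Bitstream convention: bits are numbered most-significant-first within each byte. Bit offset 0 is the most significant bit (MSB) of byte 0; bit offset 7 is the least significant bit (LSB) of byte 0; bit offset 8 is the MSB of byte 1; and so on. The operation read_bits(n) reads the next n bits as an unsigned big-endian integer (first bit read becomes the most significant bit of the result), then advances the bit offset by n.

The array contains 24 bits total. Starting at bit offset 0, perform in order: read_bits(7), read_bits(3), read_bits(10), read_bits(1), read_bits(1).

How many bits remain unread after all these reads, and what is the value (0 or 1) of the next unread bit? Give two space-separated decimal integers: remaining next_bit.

Read 1: bits[0:7] width=7 -> value=111 (bin 1101111); offset now 7 = byte 0 bit 7; 17 bits remain
Read 2: bits[7:10] width=3 -> value=3 (bin 011); offset now 10 = byte 1 bit 2; 14 bits remain
Read 3: bits[10:20] width=10 -> value=98 (bin 0001100010); offset now 20 = byte 2 bit 4; 4 bits remain
Read 4: bits[20:21] width=1 -> value=1 (bin 1); offset now 21 = byte 2 bit 5; 3 bits remain
Read 5: bits[21:22] width=1 -> value=1 (bin 1); offset now 22 = byte 2 bit 6; 2 bits remain

Answer: 2 0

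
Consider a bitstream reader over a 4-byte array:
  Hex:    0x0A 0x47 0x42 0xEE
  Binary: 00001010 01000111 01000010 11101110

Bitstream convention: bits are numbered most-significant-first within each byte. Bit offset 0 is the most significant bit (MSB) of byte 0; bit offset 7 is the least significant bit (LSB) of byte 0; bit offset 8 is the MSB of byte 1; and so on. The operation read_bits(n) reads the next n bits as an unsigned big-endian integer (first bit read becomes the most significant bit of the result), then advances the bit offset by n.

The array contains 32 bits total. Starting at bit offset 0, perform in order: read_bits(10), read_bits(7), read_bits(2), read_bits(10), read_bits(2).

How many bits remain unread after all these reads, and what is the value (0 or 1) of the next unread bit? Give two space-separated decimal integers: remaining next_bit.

Answer: 1 0

Derivation:
Read 1: bits[0:10] width=10 -> value=41 (bin 0000101001); offset now 10 = byte 1 bit 2; 22 bits remain
Read 2: bits[10:17] width=7 -> value=14 (bin 0001110); offset now 17 = byte 2 bit 1; 15 bits remain
Read 3: bits[17:19] width=2 -> value=2 (bin 10); offset now 19 = byte 2 bit 3; 13 bits remain
Read 4: bits[19:29] width=10 -> value=93 (bin 0001011101); offset now 29 = byte 3 bit 5; 3 bits remain
Read 5: bits[29:31] width=2 -> value=3 (bin 11); offset now 31 = byte 3 bit 7; 1 bits remain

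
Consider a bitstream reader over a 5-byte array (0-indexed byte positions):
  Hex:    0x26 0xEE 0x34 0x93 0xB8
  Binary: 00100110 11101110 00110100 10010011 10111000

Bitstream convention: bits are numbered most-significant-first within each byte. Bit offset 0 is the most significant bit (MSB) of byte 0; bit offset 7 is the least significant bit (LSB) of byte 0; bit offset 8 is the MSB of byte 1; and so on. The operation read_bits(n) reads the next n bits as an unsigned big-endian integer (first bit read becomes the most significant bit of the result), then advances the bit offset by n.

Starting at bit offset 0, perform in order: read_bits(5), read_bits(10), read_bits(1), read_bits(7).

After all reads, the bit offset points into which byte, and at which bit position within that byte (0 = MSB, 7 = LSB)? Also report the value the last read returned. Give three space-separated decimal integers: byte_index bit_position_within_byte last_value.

Read 1: bits[0:5] width=5 -> value=4 (bin 00100); offset now 5 = byte 0 bit 5; 35 bits remain
Read 2: bits[5:15] width=10 -> value=887 (bin 1101110111); offset now 15 = byte 1 bit 7; 25 bits remain
Read 3: bits[15:16] width=1 -> value=0 (bin 0); offset now 16 = byte 2 bit 0; 24 bits remain
Read 4: bits[16:23] width=7 -> value=26 (bin 0011010); offset now 23 = byte 2 bit 7; 17 bits remain

Answer: 2 7 26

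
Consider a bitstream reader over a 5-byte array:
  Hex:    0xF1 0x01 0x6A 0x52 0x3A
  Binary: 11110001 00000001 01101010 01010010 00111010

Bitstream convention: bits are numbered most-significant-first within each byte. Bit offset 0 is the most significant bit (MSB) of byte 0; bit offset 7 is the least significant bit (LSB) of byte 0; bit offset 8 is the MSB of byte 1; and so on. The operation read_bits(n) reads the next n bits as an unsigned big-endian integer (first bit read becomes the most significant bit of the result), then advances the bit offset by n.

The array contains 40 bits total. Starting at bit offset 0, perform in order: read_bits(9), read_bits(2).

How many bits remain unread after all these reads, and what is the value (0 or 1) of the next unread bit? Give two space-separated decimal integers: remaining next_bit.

Read 1: bits[0:9] width=9 -> value=482 (bin 111100010); offset now 9 = byte 1 bit 1; 31 bits remain
Read 2: bits[9:11] width=2 -> value=0 (bin 00); offset now 11 = byte 1 bit 3; 29 bits remain

Answer: 29 0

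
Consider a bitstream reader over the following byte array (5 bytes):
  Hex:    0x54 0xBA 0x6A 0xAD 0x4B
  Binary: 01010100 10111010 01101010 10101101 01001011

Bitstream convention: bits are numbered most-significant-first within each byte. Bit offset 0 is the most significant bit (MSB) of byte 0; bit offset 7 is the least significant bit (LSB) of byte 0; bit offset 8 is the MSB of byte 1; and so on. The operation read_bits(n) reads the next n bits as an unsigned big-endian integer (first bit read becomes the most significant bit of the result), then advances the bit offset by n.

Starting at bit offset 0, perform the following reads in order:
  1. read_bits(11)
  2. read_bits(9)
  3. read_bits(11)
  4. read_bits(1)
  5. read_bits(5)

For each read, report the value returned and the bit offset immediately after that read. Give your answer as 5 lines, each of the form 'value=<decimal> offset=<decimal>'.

Answer: value=677 offset=11
value=422 offset=20
value=1366 offset=31
value=1 offset=32
value=9 offset=37

Derivation:
Read 1: bits[0:11] width=11 -> value=677 (bin 01010100101); offset now 11 = byte 1 bit 3; 29 bits remain
Read 2: bits[11:20] width=9 -> value=422 (bin 110100110); offset now 20 = byte 2 bit 4; 20 bits remain
Read 3: bits[20:31] width=11 -> value=1366 (bin 10101010110); offset now 31 = byte 3 bit 7; 9 bits remain
Read 4: bits[31:32] width=1 -> value=1 (bin 1); offset now 32 = byte 4 bit 0; 8 bits remain
Read 5: bits[32:37] width=5 -> value=9 (bin 01001); offset now 37 = byte 4 bit 5; 3 bits remain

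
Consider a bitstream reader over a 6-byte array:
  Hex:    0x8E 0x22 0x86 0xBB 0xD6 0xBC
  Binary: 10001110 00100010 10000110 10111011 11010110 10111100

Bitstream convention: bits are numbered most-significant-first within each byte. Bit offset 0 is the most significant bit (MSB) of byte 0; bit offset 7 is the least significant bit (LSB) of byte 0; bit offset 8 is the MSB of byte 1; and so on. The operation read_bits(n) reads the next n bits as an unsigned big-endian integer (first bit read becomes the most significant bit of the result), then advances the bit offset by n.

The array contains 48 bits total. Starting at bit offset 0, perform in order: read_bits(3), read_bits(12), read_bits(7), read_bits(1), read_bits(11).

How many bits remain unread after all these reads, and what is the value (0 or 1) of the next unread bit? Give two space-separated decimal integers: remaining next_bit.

Answer: 14 0

Derivation:
Read 1: bits[0:3] width=3 -> value=4 (bin 100); offset now 3 = byte 0 bit 3; 45 bits remain
Read 2: bits[3:15] width=12 -> value=1809 (bin 011100010001); offset now 15 = byte 1 bit 7; 33 bits remain
Read 3: bits[15:22] width=7 -> value=33 (bin 0100001); offset now 22 = byte 2 bit 6; 26 bits remain
Read 4: bits[22:23] width=1 -> value=1 (bin 1); offset now 23 = byte 2 bit 7; 25 bits remain
Read 5: bits[23:34] width=11 -> value=751 (bin 01011101111); offset now 34 = byte 4 bit 2; 14 bits remain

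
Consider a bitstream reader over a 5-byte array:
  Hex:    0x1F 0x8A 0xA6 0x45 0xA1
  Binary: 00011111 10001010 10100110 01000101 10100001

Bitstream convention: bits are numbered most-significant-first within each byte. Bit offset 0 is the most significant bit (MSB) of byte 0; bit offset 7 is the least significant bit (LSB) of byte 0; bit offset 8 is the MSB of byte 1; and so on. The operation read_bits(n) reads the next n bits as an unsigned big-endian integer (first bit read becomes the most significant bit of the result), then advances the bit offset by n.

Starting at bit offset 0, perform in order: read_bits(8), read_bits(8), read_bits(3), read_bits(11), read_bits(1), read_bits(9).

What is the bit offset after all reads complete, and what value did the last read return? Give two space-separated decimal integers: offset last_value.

Read 1: bits[0:8] width=8 -> value=31 (bin 00011111); offset now 8 = byte 1 bit 0; 32 bits remain
Read 2: bits[8:16] width=8 -> value=138 (bin 10001010); offset now 16 = byte 2 bit 0; 24 bits remain
Read 3: bits[16:19] width=3 -> value=5 (bin 101); offset now 19 = byte 2 bit 3; 21 bits remain
Read 4: bits[19:30] width=11 -> value=401 (bin 00110010001); offset now 30 = byte 3 bit 6; 10 bits remain
Read 5: bits[30:31] width=1 -> value=0 (bin 0); offset now 31 = byte 3 bit 7; 9 bits remain
Read 6: bits[31:40] width=9 -> value=417 (bin 110100001); offset now 40 = byte 5 bit 0; 0 bits remain

Answer: 40 417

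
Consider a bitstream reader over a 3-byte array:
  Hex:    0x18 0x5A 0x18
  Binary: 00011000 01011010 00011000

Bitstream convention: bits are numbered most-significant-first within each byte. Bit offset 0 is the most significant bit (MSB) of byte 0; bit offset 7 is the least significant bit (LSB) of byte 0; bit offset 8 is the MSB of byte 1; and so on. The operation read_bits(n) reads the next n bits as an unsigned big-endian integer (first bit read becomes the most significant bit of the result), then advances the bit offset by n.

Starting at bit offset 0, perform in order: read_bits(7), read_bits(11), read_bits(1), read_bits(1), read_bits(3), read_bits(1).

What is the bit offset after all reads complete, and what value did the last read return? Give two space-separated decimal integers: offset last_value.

Read 1: bits[0:7] width=7 -> value=12 (bin 0001100); offset now 7 = byte 0 bit 7; 17 bits remain
Read 2: bits[7:18] width=11 -> value=360 (bin 00101101000); offset now 18 = byte 2 bit 2; 6 bits remain
Read 3: bits[18:19] width=1 -> value=0 (bin 0); offset now 19 = byte 2 bit 3; 5 bits remain
Read 4: bits[19:20] width=1 -> value=1 (bin 1); offset now 20 = byte 2 bit 4; 4 bits remain
Read 5: bits[20:23] width=3 -> value=4 (bin 100); offset now 23 = byte 2 bit 7; 1 bits remain
Read 6: bits[23:24] width=1 -> value=0 (bin 0); offset now 24 = byte 3 bit 0; 0 bits remain

Answer: 24 0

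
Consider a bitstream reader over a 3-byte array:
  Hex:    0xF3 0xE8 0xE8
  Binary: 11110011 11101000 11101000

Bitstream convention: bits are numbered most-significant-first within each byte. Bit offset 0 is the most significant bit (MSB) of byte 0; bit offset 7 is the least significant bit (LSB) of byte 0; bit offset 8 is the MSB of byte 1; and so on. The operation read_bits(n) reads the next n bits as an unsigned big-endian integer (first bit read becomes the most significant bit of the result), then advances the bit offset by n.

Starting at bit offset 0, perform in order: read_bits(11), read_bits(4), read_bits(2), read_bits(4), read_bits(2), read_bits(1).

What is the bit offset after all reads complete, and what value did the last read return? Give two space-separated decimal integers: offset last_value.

Read 1: bits[0:11] width=11 -> value=1951 (bin 11110011111); offset now 11 = byte 1 bit 3; 13 bits remain
Read 2: bits[11:15] width=4 -> value=4 (bin 0100); offset now 15 = byte 1 bit 7; 9 bits remain
Read 3: bits[15:17] width=2 -> value=1 (bin 01); offset now 17 = byte 2 bit 1; 7 bits remain
Read 4: bits[17:21] width=4 -> value=13 (bin 1101); offset now 21 = byte 2 bit 5; 3 bits remain
Read 5: bits[21:23] width=2 -> value=0 (bin 00); offset now 23 = byte 2 bit 7; 1 bits remain
Read 6: bits[23:24] width=1 -> value=0 (bin 0); offset now 24 = byte 3 bit 0; 0 bits remain

Answer: 24 0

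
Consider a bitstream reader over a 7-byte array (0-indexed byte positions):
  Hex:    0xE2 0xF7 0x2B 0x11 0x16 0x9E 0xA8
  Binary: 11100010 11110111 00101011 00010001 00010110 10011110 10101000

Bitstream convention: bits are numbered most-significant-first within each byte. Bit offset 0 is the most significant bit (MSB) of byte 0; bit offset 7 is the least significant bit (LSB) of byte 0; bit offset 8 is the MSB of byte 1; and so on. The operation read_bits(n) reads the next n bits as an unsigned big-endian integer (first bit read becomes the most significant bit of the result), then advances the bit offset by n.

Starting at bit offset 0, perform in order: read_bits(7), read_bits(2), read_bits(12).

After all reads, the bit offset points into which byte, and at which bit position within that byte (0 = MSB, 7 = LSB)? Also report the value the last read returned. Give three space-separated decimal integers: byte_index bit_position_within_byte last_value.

Read 1: bits[0:7] width=7 -> value=113 (bin 1110001); offset now 7 = byte 0 bit 7; 49 bits remain
Read 2: bits[7:9] width=2 -> value=1 (bin 01); offset now 9 = byte 1 bit 1; 47 bits remain
Read 3: bits[9:21] width=12 -> value=3813 (bin 111011100101); offset now 21 = byte 2 bit 5; 35 bits remain

Answer: 2 5 3813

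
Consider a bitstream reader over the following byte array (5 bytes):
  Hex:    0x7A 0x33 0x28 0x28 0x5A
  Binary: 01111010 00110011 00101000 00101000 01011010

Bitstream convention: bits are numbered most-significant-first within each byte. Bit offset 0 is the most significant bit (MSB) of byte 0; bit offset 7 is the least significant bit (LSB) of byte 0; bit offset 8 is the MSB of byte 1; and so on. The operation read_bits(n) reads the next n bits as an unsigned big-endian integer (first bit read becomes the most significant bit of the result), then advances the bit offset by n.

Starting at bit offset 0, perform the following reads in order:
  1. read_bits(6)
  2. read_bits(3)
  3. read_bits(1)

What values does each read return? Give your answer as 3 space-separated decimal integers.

Answer: 30 4 0

Derivation:
Read 1: bits[0:6] width=6 -> value=30 (bin 011110); offset now 6 = byte 0 bit 6; 34 bits remain
Read 2: bits[6:9] width=3 -> value=4 (bin 100); offset now 9 = byte 1 bit 1; 31 bits remain
Read 3: bits[9:10] width=1 -> value=0 (bin 0); offset now 10 = byte 1 bit 2; 30 bits remain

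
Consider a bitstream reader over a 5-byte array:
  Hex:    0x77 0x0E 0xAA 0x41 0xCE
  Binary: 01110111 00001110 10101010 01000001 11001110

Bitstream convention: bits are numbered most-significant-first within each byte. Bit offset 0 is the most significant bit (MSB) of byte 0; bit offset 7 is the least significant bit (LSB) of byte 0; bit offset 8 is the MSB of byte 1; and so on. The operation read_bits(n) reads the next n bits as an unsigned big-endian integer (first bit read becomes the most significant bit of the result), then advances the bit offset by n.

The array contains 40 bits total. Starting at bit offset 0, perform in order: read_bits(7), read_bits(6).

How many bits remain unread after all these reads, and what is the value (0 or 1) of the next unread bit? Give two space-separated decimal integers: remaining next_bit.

Answer: 27 1

Derivation:
Read 1: bits[0:7] width=7 -> value=59 (bin 0111011); offset now 7 = byte 0 bit 7; 33 bits remain
Read 2: bits[7:13] width=6 -> value=33 (bin 100001); offset now 13 = byte 1 bit 5; 27 bits remain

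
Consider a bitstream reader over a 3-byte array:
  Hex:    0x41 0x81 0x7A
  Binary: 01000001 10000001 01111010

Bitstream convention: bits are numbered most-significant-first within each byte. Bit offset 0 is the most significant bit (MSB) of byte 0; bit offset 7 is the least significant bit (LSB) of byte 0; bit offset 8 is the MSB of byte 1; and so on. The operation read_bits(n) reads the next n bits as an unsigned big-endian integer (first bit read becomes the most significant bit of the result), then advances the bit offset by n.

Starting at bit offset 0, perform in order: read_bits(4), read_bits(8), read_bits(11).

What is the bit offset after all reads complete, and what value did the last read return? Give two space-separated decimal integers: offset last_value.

Answer: 23 189

Derivation:
Read 1: bits[0:4] width=4 -> value=4 (bin 0100); offset now 4 = byte 0 bit 4; 20 bits remain
Read 2: bits[4:12] width=8 -> value=24 (bin 00011000); offset now 12 = byte 1 bit 4; 12 bits remain
Read 3: bits[12:23] width=11 -> value=189 (bin 00010111101); offset now 23 = byte 2 bit 7; 1 bits remain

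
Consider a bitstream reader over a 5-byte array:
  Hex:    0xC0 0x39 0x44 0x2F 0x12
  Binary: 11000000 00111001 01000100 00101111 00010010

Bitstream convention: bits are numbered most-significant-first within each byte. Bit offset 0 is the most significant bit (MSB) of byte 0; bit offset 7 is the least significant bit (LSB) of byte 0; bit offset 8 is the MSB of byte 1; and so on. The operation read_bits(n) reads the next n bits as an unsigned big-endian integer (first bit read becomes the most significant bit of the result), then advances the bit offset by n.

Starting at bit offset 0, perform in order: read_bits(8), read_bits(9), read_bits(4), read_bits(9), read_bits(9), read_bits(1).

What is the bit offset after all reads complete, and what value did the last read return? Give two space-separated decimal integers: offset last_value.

Read 1: bits[0:8] width=8 -> value=192 (bin 11000000); offset now 8 = byte 1 bit 0; 32 bits remain
Read 2: bits[8:17] width=9 -> value=114 (bin 001110010); offset now 17 = byte 2 bit 1; 23 bits remain
Read 3: bits[17:21] width=4 -> value=8 (bin 1000); offset now 21 = byte 2 bit 5; 19 bits remain
Read 4: bits[21:30] width=9 -> value=267 (bin 100001011); offset now 30 = byte 3 bit 6; 10 bits remain
Read 5: bits[30:39] width=9 -> value=393 (bin 110001001); offset now 39 = byte 4 bit 7; 1 bits remain
Read 6: bits[39:40] width=1 -> value=0 (bin 0); offset now 40 = byte 5 bit 0; 0 bits remain

Answer: 40 0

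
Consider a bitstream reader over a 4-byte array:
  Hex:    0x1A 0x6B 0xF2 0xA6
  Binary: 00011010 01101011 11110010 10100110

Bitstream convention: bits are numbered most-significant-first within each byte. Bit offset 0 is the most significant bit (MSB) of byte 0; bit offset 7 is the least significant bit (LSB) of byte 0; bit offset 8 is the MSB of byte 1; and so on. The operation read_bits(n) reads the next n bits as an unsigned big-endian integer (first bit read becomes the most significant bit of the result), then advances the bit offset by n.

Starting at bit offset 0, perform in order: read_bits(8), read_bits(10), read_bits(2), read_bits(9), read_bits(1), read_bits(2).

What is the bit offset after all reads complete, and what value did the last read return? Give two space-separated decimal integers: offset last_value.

Answer: 32 2

Derivation:
Read 1: bits[0:8] width=8 -> value=26 (bin 00011010); offset now 8 = byte 1 bit 0; 24 bits remain
Read 2: bits[8:18] width=10 -> value=431 (bin 0110101111); offset now 18 = byte 2 bit 2; 14 bits remain
Read 3: bits[18:20] width=2 -> value=3 (bin 11); offset now 20 = byte 2 bit 4; 12 bits remain
Read 4: bits[20:29] width=9 -> value=84 (bin 001010100); offset now 29 = byte 3 bit 5; 3 bits remain
Read 5: bits[29:30] width=1 -> value=1 (bin 1); offset now 30 = byte 3 bit 6; 2 bits remain
Read 6: bits[30:32] width=2 -> value=2 (bin 10); offset now 32 = byte 4 bit 0; 0 bits remain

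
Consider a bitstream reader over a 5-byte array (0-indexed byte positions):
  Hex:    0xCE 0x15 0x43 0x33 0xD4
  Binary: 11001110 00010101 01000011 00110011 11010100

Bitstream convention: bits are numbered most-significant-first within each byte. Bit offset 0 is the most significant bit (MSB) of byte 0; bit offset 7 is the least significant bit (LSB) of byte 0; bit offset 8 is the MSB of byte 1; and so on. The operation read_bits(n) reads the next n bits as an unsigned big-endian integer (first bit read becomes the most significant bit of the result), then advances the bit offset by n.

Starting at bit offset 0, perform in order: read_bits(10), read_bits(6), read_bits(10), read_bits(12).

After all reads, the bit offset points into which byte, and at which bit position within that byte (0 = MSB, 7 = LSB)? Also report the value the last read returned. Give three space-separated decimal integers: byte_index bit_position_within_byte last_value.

Read 1: bits[0:10] width=10 -> value=824 (bin 1100111000); offset now 10 = byte 1 bit 2; 30 bits remain
Read 2: bits[10:16] width=6 -> value=21 (bin 010101); offset now 16 = byte 2 bit 0; 24 bits remain
Read 3: bits[16:26] width=10 -> value=268 (bin 0100001100); offset now 26 = byte 3 bit 2; 14 bits remain
Read 4: bits[26:38] width=12 -> value=3317 (bin 110011110101); offset now 38 = byte 4 bit 6; 2 bits remain

Answer: 4 6 3317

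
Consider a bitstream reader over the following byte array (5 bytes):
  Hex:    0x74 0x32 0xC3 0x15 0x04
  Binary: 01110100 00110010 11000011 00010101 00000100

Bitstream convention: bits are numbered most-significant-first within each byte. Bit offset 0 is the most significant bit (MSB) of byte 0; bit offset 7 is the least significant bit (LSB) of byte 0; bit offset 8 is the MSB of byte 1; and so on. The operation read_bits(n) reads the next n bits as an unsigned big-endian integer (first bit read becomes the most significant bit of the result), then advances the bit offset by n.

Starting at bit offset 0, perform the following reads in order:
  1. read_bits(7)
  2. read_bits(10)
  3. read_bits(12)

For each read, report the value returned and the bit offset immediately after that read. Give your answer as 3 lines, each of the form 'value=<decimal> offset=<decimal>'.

Answer: value=58 offset=7
value=101 offset=17
value=2146 offset=29

Derivation:
Read 1: bits[0:7] width=7 -> value=58 (bin 0111010); offset now 7 = byte 0 bit 7; 33 bits remain
Read 2: bits[7:17] width=10 -> value=101 (bin 0001100101); offset now 17 = byte 2 bit 1; 23 bits remain
Read 3: bits[17:29] width=12 -> value=2146 (bin 100001100010); offset now 29 = byte 3 bit 5; 11 bits remain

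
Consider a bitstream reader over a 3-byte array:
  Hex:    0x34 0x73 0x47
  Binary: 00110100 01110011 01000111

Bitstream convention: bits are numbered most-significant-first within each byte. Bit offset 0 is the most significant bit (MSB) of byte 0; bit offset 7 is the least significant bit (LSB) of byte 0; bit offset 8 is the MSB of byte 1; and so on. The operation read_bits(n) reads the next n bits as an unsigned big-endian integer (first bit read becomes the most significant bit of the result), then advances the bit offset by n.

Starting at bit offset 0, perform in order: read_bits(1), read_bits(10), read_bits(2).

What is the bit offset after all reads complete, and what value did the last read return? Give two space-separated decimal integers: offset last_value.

Answer: 13 2

Derivation:
Read 1: bits[0:1] width=1 -> value=0 (bin 0); offset now 1 = byte 0 bit 1; 23 bits remain
Read 2: bits[1:11] width=10 -> value=419 (bin 0110100011); offset now 11 = byte 1 bit 3; 13 bits remain
Read 3: bits[11:13] width=2 -> value=2 (bin 10); offset now 13 = byte 1 bit 5; 11 bits remain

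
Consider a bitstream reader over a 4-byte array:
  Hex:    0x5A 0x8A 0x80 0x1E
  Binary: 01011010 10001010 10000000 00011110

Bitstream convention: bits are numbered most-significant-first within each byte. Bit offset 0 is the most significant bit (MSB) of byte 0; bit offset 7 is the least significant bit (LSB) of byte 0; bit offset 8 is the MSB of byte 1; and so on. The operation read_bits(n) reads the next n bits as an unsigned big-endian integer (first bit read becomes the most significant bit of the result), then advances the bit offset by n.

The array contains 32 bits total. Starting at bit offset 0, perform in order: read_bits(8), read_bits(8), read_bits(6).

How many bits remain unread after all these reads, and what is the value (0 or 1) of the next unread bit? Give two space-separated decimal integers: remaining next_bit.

Answer: 10 0

Derivation:
Read 1: bits[0:8] width=8 -> value=90 (bin 01011010); offset now 8 = byte 1 bit 0; 24 bits remain
Read 2: bits[8:16] width=8 -> value=138 (bin 10001010); offset now 16 = byte 2 bit 0; 16 bits remain
Read 3: bits[16:22] width=6 -> value=32 (bin 100000); offset now 22 = byte 2 bit 6; 10 bits remain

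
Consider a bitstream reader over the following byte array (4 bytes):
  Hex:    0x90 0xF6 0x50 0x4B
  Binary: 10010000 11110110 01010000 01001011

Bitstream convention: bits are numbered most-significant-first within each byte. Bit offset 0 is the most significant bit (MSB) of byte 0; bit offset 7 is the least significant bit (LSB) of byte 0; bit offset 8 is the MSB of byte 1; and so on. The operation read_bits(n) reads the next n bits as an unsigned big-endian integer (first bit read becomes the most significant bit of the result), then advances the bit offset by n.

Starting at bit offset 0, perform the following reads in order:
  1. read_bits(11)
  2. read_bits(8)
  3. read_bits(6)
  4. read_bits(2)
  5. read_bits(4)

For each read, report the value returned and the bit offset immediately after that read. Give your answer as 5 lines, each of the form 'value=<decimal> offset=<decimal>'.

Answer: value=1159 offset=11
value=178 offset=19
value=32 offset=25
value=2 offset=27
value=5 offset=31

Derivation:
Read 1: bits[0:11] width=11 -> value=1159 (bin 10010000111); offset now 11 = byte 1 bit 3; 21 bits remain
Read 2: bits[11:19] width=8 -> value=178 (bin 10110010); offset now 19 = byte 2 bit 3; 13 bits remain
Read 3: bits[19:25] width=6 -> value=32 (bin 100000); offset now 25 = byte 3 bit 1; 7 bits remain
Read 4: bits[25:27] width=2 -> value=2 (bin 10); offset now 27 = byte 3 bit 3; 5 bits remain
Read 5: bits[27:31] width=4 -> value=5 (bin 0101); offset now 31 = byte 3 bit 7; 1 bits remain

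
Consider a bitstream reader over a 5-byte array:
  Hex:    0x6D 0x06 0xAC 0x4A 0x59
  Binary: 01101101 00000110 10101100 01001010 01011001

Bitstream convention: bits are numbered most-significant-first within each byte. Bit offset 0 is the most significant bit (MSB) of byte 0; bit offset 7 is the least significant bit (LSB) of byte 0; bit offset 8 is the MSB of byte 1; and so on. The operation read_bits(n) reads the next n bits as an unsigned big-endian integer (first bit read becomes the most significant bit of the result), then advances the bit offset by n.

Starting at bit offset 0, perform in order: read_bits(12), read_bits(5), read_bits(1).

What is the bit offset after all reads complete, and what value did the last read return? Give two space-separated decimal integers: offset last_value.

Answer: 18 0

Derivation:
Read 1: bits[0:12] width=12 -> value=1744 (bin 011011010000); offset now 12 = byte 1 bit 4; 28 bits remain
Read 2: bits[12:17] width=5 -> value=13 (bin 01101); offset now 17 = byte 2 bit 1; 23 bits remain
Read 3: bits[17:18] width=1 -> value=0 (bin 0); offset now 18 = byte 2 bit 2; 22 bits remain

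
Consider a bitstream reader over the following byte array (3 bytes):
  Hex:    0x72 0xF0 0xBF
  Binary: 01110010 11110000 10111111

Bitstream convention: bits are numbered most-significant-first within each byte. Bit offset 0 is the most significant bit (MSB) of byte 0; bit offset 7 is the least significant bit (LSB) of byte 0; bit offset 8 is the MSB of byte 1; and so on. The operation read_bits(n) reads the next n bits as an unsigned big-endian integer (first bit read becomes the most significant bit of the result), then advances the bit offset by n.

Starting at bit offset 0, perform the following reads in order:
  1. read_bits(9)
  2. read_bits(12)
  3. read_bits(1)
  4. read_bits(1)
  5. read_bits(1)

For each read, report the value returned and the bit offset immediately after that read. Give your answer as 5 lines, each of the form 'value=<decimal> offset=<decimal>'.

Read 1: bits[0:9] width=9 -> value=229 (bin 011100101); offset now 9 = byte 1 bit 1; 15 bits remain
Read 2: bits[9:21] width=12 -> value=3607 (bin 111000010111); offset now 21 = byte 2 bit 5; 3 bits remain
Read 3: bits[21:22] width=1 -> value=1 (bin 1); offset now 22 = byte 2 bit 6; 2 bits remain
Read 4: bits[22:23] width=1 -> value=1 (bin 1); offset now 23 = byte 2 bit 7; 1 bits remain
Read 5: bits[23:24] width=1 -> value=1 (bin 1); offset now 24 = byte 3 bit 0; 0 bits remain

Answer: value=229 offset=9
value=3607 offset=21
value=1 offset=22
value=1 offset=23
value=1 offset=24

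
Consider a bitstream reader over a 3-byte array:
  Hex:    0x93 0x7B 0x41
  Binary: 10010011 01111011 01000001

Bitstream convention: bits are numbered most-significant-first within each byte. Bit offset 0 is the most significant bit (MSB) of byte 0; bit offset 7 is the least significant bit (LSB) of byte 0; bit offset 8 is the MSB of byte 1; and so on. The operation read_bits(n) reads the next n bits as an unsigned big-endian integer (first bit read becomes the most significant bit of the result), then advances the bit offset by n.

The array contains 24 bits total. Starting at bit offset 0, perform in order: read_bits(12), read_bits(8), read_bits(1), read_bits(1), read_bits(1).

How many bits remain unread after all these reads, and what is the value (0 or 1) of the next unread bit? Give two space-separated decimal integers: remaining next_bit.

Answer: 1 1

Derivation:
Read 1: bits[0:12] width=12 -> value=2359 (bin 100100110111); offset now 12 = byte 1 bit 4; 12 bits remain
Read 2: bits[12:20] width=8 -> value=180 (bin 10110100); offset now 20 = byte 2 bit 4; 4 bits remain
Read 3: bits[20:21] width=1 -> value=0 (bin 0); offset now 21 = byte 2 bit 5; 3 bits remain
Read 4: bits[21:22] width=1 -> value=0 (bin 0); offset now 22 = byte 2 bit 6; 2 bits remain
Read 5: bits[22:23] width=1 -> value=0 (bin 0); offset now 23 = byte 2 bit 7; 1 bits remain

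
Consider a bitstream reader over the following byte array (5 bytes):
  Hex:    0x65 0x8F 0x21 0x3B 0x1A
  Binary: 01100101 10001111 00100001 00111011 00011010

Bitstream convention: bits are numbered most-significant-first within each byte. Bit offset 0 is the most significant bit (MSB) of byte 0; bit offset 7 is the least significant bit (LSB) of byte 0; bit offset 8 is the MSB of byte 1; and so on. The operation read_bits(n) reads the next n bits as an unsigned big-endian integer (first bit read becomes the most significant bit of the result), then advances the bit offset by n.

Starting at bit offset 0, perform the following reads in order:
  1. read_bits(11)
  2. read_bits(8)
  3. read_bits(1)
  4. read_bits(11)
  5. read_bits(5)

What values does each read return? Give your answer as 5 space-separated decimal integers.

Read 1: bits[0:11] width=11 -> value=812 (bin 01100101100); offset now 11 = byte 1 bit 3; 29 bits remain
Read 2: bits[11:19] width=8 -> value=121 (bin 01111001); offset now 19 = byte 2 bit 3; 21 bits remain
Read 3: bits[19:20] width=1 -> value=0 (bin 0); offset now 20 = byte 2 bit 4; 20 bits remain
Read 4: bits[20:31] width=11 -> value=157 (bin 00010011101); offset now 31 = byte 3 bit 7; 9 bits remain
Read 5: bits[31:36] width=5 -> value=17 (bin 10001); offset now 36 = byte 4 bit 4; 4 bits remain

Answer: 812 121 0 157 17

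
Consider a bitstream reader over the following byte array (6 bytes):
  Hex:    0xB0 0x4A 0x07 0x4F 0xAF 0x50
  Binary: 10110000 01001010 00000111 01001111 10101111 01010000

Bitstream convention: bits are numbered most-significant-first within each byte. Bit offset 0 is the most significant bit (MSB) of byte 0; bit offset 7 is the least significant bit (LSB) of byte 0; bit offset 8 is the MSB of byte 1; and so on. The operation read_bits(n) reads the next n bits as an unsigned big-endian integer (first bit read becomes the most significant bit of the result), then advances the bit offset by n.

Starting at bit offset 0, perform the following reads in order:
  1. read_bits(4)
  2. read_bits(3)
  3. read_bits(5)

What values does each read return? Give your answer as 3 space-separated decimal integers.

Read 1: bits[0:4] width=4 -> value=11 (bin 1011); offset now 4 = byte 0 bit 4; 44 bits remain
Read 2: bits[4:7] width=3 -> value=0 (bin 000); offset now 7 = byte 0 bit 7; 41 bits remain
Read 3: bits[7:12] width=5 -> value=4 (bin 00100); offset now 12 = byte 1 bit 4; 36 bits remain

Answer: 11 0 4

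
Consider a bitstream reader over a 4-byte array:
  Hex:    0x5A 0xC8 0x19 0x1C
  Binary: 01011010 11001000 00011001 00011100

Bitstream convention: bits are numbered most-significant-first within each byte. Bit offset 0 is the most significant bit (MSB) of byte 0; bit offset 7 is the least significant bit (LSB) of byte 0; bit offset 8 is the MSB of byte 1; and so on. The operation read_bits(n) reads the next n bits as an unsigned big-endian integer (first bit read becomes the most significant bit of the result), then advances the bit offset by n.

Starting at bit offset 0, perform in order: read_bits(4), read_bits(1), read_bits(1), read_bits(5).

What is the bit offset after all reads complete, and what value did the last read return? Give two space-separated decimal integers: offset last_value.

Read 1: bits[0:4] width=4 -> value=5 (bin 0101); offset now 4 = byte 0 bit 4; 28 bits remain
Read 2: bits[4:5] width=1 -> value=1 (bin 1); offset now 5 = byte 0 bit 5; 27 bits remain
Read 3: bits[5:6] width=1 -> value=0 (bin 0); offset now 6 = byte 0 bit 6; 26 bits remain
Read 4: bits[6:11] width=5 -> value=22 (bin 10110); offset now 11 = byte 1 bit 3; 21 bits remain

Answer: 11 22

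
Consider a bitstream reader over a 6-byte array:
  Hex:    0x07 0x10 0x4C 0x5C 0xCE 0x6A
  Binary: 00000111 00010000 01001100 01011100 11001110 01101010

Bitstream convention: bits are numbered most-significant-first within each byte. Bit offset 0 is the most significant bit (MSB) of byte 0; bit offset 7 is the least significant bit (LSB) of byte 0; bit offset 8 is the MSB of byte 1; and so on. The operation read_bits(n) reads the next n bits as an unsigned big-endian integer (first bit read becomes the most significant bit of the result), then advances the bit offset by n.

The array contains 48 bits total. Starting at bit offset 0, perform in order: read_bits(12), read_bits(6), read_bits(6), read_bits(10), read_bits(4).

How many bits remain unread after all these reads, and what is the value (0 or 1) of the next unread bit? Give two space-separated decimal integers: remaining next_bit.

Read 1: bits[0:12] width=12 -> value=113 (bin 000001110001); offset now 12 = byte 1 bit 4; 36 bits remain
Read 2: bits[12:18] width=6 -> value=1 (bin 000001); offset now 18 = byte 2 bit 2; 30 bits remain
Read 3: bits[18:24] width=6 -> value=12 (bin 001100); offset now 24 = byte 3 bit 0; 24 bits remain
Read 4: bits[24:34] width=10 -> value=371 (bin 0101110011); offset now 34 = byte 4 bit 2; 14 bits remain
Read 5: bits[34:38] width=4 -> value=3 (bin 0011); offset now 38 = byte 4 bit 6; 10 bits remain

Answer: 10 1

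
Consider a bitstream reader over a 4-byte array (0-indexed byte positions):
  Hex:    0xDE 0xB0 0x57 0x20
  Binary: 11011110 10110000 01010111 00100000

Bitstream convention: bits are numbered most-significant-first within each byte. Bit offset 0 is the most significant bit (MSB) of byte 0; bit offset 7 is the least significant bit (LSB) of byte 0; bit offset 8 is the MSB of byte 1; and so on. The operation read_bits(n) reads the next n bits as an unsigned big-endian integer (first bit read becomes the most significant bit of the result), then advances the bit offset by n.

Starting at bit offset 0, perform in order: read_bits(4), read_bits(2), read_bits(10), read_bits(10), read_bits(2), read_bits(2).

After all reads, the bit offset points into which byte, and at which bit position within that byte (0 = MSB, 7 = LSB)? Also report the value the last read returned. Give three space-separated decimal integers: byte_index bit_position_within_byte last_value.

Answer: 3 6 0

Derivation:
Read 1: bits[0:4] width=4 -> value=13 (bin 1101); offset now 4 = byte 0 bit 4; 28 bits remain
Read 2: bits[4:6] width=2 -> value=3 (bin 11); offset now 6 = byte 0 bit 6; 26 bits remain
Read 3: bits[6:16] width=10 -> value=688 (bin 1010110000); offset now 16 = byte 2 bit 0; 16 bits remain
Read 4: bits[16:26] width=10 -> value=348 (bin 0101011100); offset now 26 = byte 3 bit 2; 6 bits remain
Read 5: bits[26:28] width=2 -> value=2 (bin 10); offset now 28 = byte 3 bit 4; 4 bits remain
Read 6: bits[28:30] width=2 -> value=0 (bin 00); offset now 30 = byte 3 bit 6; 2 bits remain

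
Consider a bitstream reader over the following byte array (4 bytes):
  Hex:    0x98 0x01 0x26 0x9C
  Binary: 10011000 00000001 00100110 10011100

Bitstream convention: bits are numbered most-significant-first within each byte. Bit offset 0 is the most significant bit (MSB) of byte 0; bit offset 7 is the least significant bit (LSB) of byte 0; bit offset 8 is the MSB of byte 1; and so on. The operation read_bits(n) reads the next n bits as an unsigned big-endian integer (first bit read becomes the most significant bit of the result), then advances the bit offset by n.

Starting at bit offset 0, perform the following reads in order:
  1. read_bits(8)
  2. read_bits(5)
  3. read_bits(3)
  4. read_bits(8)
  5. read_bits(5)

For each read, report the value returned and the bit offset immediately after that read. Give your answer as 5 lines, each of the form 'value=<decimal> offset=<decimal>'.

Answer: value=152 offset=8
value=0 offset=13
value=1 offset=16
value=38 offset=24
value=19 offset=29

Derivation:
Read 1: bits[0:8] width=8 -> value=152 (bin 10011000); offset now 8 = byte 1 bit 0; 24 bits remain
Read 2: bits[8:13] width=5 -> value=0 (bin 00000); offset now 13 = byte 1 bit 5; 19 bits remain
Read 3: bits[13:16] width=3 -> value=1 (bin 001); offset now 16 = byte 2 bit 0; 16 bits remain
Read 4: bits[16:24] width=8 -> value=38 (bin 00100110); offset now 24 = byte 3 bit 0; 8 bits remain
Read 5: bits[24:29] width=5 -> value=19 (bin 10011); offset now 29 = byte 3 bit 5; 3 bits remain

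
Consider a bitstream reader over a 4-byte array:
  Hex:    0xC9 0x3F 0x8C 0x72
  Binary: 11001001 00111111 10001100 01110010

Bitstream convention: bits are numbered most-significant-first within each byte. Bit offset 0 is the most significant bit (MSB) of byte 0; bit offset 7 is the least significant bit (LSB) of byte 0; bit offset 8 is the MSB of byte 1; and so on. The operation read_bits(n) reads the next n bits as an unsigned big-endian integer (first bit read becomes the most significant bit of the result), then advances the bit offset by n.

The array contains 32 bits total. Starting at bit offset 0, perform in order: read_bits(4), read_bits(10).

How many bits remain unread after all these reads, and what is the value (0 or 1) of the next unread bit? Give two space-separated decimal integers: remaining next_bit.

Read 1: bits[0:4] width=4 -> value=12 (bin 1100); offset now 4 = byte 0 bit 4; 28 bits remain
Read 2: bits[4:14] width=10 -> value=591 (bin 1001001111); offset now 14 = byte 1 bit 6; 18 bits remain

Answer: 18 1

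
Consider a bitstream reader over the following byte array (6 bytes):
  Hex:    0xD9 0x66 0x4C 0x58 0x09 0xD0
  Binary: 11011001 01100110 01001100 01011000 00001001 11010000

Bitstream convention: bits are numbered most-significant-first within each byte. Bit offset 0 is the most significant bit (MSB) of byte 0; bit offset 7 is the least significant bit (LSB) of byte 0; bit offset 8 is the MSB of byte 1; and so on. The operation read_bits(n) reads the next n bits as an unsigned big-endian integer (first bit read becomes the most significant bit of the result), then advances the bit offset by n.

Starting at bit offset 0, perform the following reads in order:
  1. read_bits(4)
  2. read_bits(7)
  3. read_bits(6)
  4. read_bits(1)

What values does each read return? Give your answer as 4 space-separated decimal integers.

Answer: 13 75 12 1

Derivation:
Read 1: bits[0:4] width=4 -> value=13 (bin 1101); offset now 4 = byte 0 bit 4; 44 bits remain
Read 2: bits[4:11] width=7 -> value=75 (bin 1001011); offset now 11 = byte 1 bit 3; 37 bits remain
Read 3: bits[11:17] width=6 -> value=12 (bin 001100); offset now 17 = byte 2 bit 1; 31 bits remain
Read 4: bits[17:18] width=1 -> value=1 (bin 1); offset now 18 = byte 2 bit 2; 30 bits remain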